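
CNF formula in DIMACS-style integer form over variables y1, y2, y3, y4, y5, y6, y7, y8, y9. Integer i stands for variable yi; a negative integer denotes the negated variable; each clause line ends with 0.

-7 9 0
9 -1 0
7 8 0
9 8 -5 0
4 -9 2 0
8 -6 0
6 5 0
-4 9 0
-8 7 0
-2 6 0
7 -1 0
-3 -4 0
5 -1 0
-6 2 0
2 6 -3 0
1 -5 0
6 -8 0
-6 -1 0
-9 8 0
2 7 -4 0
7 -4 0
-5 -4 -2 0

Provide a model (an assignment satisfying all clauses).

y1 = 0  y2 = 1  y3 = 1  y4 = 0  y5 = 0  y6 = 1  y7 = 1  y8 = 1  y9 = 1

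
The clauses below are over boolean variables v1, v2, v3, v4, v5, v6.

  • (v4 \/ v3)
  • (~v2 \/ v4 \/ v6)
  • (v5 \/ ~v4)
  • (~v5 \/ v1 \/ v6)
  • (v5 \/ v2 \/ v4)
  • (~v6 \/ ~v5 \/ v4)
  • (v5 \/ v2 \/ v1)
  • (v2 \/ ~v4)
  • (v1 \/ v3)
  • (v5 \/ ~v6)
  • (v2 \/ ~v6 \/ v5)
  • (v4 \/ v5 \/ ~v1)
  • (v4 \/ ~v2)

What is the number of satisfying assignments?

6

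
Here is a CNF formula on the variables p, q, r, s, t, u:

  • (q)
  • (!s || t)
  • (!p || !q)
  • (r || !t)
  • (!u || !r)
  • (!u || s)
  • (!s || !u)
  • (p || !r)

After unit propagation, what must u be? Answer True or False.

(q) is a unit clause: q = True.
(!q || !p): since q = True, the clause reduces to (!p). p = False.
(p || !r): since p = False, the clause reduces to (!r). r = False.
(r || !t) with r = False leaves only !t, so t = False.
(!s || t): since t = False, the clause reduces to (!s). s = False.
From (!u || s) and s = False: u = False.

False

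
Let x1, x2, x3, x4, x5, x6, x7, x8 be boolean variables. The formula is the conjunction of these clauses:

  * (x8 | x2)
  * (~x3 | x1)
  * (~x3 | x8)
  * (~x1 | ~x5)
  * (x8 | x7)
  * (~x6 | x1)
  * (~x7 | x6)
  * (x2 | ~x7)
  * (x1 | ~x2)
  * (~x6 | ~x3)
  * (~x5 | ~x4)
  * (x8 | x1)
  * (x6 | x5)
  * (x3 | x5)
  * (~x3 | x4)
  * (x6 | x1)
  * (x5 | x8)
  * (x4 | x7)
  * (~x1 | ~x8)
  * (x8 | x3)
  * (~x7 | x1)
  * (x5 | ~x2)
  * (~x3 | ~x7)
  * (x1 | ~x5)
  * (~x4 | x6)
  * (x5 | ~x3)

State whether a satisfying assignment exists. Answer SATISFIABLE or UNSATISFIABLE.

x1 = True:
  propagation gives x5=False, x6=True, x3=False; an empty clause results — contradiction.
x1 = False:
  propagation gives x3=False, x6=False; an empty clause results — contradiction.
Every branch closes, so no satisfying assignment exists.

UNSATISFIABLE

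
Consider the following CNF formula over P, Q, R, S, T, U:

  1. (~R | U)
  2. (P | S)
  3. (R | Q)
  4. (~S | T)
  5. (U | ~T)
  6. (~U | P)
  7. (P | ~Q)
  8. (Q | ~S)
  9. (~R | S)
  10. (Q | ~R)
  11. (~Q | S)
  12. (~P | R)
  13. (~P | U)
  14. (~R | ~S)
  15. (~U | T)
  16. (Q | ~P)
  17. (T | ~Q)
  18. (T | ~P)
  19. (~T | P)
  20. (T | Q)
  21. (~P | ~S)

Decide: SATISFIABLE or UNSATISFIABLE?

P = True:
  propagation gives R=True, U=True, S=True; an empty clause results — contradiction.
P = False:
  propagation gives S=True, T=True; an empty clause results — contradiction.
Every branch closes, so no satisfying assignment exists.

UNSATISFIABLE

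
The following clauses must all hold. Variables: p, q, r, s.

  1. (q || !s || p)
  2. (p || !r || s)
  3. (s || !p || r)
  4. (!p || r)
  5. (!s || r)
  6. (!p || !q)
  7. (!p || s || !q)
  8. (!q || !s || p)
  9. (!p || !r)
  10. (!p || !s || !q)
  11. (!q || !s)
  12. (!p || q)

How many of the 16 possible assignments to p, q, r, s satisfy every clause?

Satisfying assignments:
  p=0 q=0 r=0 s=0
  p=0 q=1 r=0 s=0
Count: 2.

2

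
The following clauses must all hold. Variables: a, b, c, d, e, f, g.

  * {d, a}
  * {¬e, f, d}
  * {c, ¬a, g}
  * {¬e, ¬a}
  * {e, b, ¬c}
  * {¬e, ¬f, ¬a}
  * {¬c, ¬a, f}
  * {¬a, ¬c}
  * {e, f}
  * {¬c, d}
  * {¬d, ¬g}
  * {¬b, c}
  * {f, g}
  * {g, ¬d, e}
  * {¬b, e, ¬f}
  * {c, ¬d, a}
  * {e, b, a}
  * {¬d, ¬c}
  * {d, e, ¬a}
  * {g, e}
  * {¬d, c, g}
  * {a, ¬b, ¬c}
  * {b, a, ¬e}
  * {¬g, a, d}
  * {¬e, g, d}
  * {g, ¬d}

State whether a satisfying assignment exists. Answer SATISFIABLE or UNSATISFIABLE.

UNSATISFIABLE

a = True:
  propagation gives e=False, c=False, g=True, f=True; an empty clause results — contradiction.
a = False:
  propagation gives d=True, g=False; an empty clause results — contradiction.
Every branch closes, so no satisfying assignment exists.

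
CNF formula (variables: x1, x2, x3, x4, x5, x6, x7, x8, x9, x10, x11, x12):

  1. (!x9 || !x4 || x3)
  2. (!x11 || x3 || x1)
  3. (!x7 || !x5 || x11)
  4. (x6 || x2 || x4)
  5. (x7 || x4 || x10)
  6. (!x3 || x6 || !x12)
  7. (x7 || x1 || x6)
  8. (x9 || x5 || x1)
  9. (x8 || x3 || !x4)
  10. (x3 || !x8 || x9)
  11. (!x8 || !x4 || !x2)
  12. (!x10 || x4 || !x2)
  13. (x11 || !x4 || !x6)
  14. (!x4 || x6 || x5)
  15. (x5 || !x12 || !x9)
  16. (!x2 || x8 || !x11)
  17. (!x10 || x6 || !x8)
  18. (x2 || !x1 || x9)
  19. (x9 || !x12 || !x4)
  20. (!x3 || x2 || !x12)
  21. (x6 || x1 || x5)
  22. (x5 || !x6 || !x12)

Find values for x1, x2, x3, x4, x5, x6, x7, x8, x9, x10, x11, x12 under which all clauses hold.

x1=False  x2=False  x3=True  x4=True  x5=False  x6=True  x7=True  x8=False  x9=True  x10=True  x11=True  x12=False

Pure literal: x12 appears only negated; assign x12 = False.
Set x1 = False and propagate.
The remaining clauses are satisfied by x2 = False, x3 = True, x4 = True, x5 = False, x6 = True, x7 = True, x8 = False, x9 = True, x10 = True, x11 = True.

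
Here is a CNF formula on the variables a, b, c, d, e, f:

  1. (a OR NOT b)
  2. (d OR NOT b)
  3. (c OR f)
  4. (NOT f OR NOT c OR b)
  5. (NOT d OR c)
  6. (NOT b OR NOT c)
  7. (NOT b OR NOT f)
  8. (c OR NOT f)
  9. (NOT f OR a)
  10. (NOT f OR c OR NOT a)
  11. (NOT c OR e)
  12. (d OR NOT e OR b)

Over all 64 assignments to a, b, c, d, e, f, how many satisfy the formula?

2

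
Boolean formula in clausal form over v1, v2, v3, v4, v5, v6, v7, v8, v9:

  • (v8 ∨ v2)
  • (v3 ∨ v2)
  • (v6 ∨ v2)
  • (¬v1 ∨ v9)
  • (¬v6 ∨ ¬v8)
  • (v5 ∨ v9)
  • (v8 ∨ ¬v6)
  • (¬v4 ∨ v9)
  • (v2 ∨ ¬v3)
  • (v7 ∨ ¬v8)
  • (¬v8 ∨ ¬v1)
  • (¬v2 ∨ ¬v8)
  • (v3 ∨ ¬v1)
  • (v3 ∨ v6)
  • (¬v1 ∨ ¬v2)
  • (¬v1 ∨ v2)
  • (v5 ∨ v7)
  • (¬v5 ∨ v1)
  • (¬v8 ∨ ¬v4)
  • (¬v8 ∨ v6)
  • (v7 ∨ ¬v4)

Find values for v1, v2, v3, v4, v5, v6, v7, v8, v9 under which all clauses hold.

v1 = False, v2 = True, v3 = True, v4 = True, v5 = False, v6 = False, v7 = True, v8 = False, v9 = True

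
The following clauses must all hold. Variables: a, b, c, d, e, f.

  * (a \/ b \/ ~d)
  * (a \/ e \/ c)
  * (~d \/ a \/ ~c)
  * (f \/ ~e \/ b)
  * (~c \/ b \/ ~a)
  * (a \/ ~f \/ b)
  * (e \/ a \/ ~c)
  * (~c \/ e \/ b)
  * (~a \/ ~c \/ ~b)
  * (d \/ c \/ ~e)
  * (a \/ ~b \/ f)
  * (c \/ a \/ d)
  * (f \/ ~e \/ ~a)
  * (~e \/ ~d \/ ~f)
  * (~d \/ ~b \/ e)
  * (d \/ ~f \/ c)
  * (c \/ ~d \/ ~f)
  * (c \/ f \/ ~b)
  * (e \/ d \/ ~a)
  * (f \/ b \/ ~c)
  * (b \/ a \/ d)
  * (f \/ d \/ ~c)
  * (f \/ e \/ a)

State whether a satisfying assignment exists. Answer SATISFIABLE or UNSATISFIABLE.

Try a = False.
Set b = True and propagate.
  then f is forced to True.
Branch on c: take c = True.
  then d is forced to False.
  then e is forced to True.
So a = False, b = True, c = True, d = False, e = True, f = True is a satisfying assignment.

SATISFIABLE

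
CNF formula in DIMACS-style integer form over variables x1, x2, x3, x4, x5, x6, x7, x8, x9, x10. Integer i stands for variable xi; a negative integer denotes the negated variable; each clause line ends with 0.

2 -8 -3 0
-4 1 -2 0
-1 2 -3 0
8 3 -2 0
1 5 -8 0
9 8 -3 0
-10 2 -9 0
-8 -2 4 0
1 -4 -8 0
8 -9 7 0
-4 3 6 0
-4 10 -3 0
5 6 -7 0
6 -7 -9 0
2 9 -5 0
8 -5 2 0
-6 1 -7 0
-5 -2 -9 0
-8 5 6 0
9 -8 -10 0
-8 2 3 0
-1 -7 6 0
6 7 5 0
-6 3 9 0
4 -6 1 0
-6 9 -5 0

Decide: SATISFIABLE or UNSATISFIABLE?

Branch on x1: take x1 = True.
Set x2 = True and propagate.
The remaining clauses are satisfied by x3 = False, x4 = True, x5 = False, x6 = True, x7 = False, x8 = True, x9 = True, x10 = False.
Every clause has at least one true literal under this assignment.
So x1 = True, x2 = True, x3 = False, x4 = True, x5 = False, x6 = True, x7 = False, x8 = True, x9 = True, x10 = False is a satisfying assignment.

SATISFIABLE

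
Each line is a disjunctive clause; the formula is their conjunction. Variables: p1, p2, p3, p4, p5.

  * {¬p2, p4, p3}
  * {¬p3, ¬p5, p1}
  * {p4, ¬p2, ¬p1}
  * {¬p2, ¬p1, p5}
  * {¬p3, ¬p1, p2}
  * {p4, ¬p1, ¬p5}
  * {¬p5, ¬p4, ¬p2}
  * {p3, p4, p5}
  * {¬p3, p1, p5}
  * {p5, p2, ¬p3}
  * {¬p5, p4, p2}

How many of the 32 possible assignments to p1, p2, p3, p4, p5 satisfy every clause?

5

The models are:
  p1=0 p2=0 p3=0 p4=1 p5=0
  p1=0 p2=0 p3=0 p4=1 p5=1
  p1=0 p2=1 p3=0 p4=1 p5=0
  p1=1 p2=0 p3=0 p4=1 p5=0
  p1=1 p2=0 p3=0 p4=1 p5=1
That's 5 in total.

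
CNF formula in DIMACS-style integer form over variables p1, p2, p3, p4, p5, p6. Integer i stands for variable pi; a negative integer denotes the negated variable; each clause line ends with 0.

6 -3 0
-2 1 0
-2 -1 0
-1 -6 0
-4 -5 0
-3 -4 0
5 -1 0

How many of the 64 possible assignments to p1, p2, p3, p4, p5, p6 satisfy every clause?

9

Case analysis on p1 and p2:
  p1=1, p2=1: a clause becomes empty — 0.
  p1=1, p2=0: remaining (p3,p4,p5,p6) ∈ {(0,0,1,0)} — 1.
  p1=0, p2=1: a clause becomes empty — 0.
  p1=0, p2=0: 8 of the 16 assignments to (p3,p4,p5,p6) work.
Total: 0 + 1 + 0 + 8 = 9.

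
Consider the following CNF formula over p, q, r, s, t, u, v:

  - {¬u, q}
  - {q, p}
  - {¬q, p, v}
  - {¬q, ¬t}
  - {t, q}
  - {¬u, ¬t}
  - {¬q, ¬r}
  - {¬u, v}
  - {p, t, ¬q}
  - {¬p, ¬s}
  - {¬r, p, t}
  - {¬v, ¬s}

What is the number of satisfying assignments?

7

Satisfying assignments:
  p=T q=F r=F s=F t=T u=F v=F
  p=T q=F r=F s=F t=T u=F v=T
  p=T q=F r=T s=F t=T u=F v=F
  p=T q=F r=T s=F t=T u=F v=T
  p=T q=T r=F s=F t=F u=F v=F
  p=T q=T r=F s=F t=F u=F v=T
  p=T q=T r=F s=F t=F u=T v=T
Count: 7.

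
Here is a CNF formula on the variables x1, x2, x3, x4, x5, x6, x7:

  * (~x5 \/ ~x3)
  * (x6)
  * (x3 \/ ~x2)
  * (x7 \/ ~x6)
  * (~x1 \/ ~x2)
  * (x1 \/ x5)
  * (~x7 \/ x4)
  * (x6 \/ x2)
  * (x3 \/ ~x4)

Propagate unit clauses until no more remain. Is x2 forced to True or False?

False

Unit clause (x6) sets x6 = True.
(x7 \/ ~x6) with x6 = True leaves only x7, so x7 = True.
(~x7 \/ x4) with x7 = True leaves only x4, so x4 = True.
From (~x4 \/ x3) and x4 = True: x3 = True.
From (~x5 \/ ~x3) and x3 = True: x5 = False.
From (x1 \/ x5) and x5 = False: x1 = True.
From (~x1 \/ ~x2) and x1 = True: x2 = False.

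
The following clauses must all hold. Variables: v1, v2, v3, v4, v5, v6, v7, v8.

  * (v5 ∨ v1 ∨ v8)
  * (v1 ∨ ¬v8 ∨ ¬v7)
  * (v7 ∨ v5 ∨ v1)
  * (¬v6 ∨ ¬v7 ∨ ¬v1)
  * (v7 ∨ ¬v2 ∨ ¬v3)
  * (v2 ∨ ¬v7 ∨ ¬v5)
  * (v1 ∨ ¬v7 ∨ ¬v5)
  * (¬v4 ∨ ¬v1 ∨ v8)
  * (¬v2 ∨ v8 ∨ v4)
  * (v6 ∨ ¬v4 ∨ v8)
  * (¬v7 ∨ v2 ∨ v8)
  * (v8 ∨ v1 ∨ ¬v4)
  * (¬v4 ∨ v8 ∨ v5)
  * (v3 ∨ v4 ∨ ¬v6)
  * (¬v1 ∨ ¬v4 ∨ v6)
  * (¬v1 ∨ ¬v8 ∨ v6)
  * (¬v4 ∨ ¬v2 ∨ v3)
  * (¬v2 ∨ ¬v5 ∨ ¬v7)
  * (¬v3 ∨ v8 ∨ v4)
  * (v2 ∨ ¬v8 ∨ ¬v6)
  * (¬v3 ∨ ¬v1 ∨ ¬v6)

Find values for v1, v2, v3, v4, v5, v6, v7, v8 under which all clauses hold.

v1 = F, v2 = F, v3 = T, v4 = T, v5 = T, v6 = F, v7 = F, v8 = T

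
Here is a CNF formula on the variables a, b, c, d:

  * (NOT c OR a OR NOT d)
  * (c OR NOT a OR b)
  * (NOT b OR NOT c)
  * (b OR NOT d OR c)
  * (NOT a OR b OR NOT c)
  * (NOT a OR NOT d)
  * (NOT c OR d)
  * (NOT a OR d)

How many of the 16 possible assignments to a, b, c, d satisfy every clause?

3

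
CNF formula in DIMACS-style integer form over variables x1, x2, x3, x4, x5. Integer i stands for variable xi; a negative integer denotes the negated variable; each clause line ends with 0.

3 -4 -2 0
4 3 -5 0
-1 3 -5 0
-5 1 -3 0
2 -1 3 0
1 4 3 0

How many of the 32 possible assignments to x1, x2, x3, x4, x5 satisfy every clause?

Split on x3, then x1.
  x3=1, x1=1: x2, x4, x5 free → 2^3 = 8.
  x3=1, x1=0: remaining (x2,x4,x5) ∈ {(0,0,0); (0,1,0); (1,0,0); (1,1,0)} — 4.
  x3=0, x1=1: remaining (x2,x4,x5) ∈ {(1,0,0)} — 1.
  x3=0, x1=0: remaining (x2,x4,x5) ∈ {(0,1,0); (0,1,1)} — 2.
Total: 8 + 4 + 1 + 2 = 15.

15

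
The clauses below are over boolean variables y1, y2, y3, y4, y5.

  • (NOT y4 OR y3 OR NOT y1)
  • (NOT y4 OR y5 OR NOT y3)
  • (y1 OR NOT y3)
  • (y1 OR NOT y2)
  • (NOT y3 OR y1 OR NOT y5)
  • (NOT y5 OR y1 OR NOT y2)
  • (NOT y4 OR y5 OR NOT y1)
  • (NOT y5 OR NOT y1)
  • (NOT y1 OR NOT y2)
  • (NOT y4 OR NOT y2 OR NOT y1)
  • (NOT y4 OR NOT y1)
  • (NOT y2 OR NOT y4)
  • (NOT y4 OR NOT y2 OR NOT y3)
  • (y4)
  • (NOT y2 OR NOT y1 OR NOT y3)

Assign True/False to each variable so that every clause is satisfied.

y1 = F  y2 = F  y3 = F  y4 = T  y5 = F

Check each clause:
  1. (NOT y4 OR y3 OR NOT y1) — NOT y1 is true.
  2. (NOT y4 OR y5 OR NOT y3) — NOT y3 is true.
  3. (y1 OR NOT y3) — NOT y3 is true.
  4. (NOT y2 OR y1) — NOT y2 is true.
  5. (NOT y5 OR NOT y3 OR y1) — NOT y5 is true.
  6. (NOT y2 OR y1 OR NOT y5) — NOT y5 is true.
  7. (NOT y1 OR y5 OR NOT y4) — NOT y1 is true.
  8. (NOT y1 OR NOT y5) — NOT y5 is true.
  9. (NOT y1 OR NOT y2) — NOT y2 is true.
  10. (NOT y1 OR NOT y4 OR NOT y2) — NOT y2 is true.
  11. (NOT y4 OR NOT y1) — NOT y1 is true.
  12. (NOT y2 OR NOT y4) — NOT y2 is true.
  13. (NOT y3 OR NOT y4 OR NOT y2) — NOT y3 is true.
  14. (y4) — y4 is true.
  15. (NOT y1 OR NOT y2 OR NOT y3) — NOT y3 is true.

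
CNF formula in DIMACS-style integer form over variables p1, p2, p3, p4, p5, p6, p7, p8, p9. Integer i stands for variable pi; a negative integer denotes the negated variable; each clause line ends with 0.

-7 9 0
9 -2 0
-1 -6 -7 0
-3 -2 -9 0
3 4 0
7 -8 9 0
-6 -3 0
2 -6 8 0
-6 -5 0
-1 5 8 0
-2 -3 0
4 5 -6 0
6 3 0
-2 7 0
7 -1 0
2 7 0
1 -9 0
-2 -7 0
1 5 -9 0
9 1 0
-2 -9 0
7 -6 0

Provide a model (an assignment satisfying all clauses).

Pure literal: p4 appears only positively; assign p4 = True.
Branch on p1: take p1 = True.
  then p7 is forced to True.
  then p9 is forced to True.
  then p6 is forced to False.
  then p3 is forced to True.
  then p2 is forced to False.
Set p5 = False and propagate.
  then p8 is forced to True.

p1 = True  p2 = False  p3 = True  p4 = True  p5 = False  p6 = False  p7 = True  p8 = True  p9 = True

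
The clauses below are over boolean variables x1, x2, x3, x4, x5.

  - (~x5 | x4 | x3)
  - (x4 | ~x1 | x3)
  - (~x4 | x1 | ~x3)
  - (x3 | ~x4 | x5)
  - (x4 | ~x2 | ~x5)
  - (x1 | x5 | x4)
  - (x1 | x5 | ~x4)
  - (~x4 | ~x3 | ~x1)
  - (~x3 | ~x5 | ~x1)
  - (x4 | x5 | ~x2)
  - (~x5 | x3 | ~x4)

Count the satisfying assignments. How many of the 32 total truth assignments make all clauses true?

The models are:
  x1=0 x2=0 x3=1 x4=0 x5=1
  x1=1 x2=0 x3=1 x4=0 x5=0
That's 2 in total.

2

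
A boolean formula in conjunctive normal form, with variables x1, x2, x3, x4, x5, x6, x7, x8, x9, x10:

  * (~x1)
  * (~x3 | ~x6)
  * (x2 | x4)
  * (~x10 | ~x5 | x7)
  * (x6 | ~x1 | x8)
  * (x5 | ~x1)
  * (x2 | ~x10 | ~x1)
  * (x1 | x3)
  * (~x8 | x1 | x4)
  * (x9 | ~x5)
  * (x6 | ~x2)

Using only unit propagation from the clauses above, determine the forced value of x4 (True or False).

True

Unit clause (~x1) sets x1 = False.
From (x3 | x1) and x1 = False: x3 = True.
(~x6 | ~x3): since x3 = True, the clause reduces to (~x6). x6 = False.
(~x2 | x6): since x6 = False, the clause reduces to (~x2). x2 = False.
(x4 | x2): since x2 = False, the clause reduces to (x4). x4 = True.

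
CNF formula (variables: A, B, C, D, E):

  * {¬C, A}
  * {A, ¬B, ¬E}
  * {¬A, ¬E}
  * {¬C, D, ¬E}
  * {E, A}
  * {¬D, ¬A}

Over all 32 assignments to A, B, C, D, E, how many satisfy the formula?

6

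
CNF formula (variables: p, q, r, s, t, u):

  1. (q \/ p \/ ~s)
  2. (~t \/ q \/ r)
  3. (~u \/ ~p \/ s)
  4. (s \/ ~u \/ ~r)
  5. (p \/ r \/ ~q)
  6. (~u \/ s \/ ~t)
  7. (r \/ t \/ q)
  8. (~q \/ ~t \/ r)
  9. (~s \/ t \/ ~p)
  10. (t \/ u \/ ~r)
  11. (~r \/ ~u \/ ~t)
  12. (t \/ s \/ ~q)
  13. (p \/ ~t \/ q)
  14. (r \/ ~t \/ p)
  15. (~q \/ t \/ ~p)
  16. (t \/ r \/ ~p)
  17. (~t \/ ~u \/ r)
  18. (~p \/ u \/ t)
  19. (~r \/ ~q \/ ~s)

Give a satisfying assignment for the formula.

p=T, q=F, r=T, s=F, t=T, u=F

Branch on p: take p = True.
Branch on q: take q = False.
Try r = True.
The remaining clauses are satisfied by s = False, t = True, u = False.
Every clause has at least one true literal under this assignment.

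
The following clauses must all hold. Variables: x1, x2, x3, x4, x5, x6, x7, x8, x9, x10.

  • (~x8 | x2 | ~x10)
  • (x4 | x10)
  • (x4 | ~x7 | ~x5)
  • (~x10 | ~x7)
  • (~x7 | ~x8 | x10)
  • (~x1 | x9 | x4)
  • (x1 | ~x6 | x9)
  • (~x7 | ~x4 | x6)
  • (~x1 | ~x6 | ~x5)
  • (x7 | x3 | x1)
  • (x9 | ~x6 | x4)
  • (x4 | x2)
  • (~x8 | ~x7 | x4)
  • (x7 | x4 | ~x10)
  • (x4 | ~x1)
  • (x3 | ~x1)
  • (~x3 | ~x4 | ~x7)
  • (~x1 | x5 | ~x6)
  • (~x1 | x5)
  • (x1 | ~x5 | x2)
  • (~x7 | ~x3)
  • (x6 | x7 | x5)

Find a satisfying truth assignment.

Pure literal: x2 appears only positively; assign x2 = True.
Pure literal: x9 appears only positively; assign x9 = True.
Branch on x1: take x1 = False.
Set x3 = True and propagate.
  then x7 is forced to False.
The remaining clauses are satisfied by x4 = True, x5 = True, x6 = False, x8 = True, x10 = False.
Every clause has at least one true literal under this assignment.

x1 = False  x2 = True  x3 = True  x4 = True  x5 = True  x6 = False  x7 = False  x8 = True  x9 = True  x10 = False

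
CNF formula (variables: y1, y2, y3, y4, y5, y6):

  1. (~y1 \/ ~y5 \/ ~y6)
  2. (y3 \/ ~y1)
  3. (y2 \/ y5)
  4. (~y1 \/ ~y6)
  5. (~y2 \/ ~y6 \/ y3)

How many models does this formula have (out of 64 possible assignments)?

26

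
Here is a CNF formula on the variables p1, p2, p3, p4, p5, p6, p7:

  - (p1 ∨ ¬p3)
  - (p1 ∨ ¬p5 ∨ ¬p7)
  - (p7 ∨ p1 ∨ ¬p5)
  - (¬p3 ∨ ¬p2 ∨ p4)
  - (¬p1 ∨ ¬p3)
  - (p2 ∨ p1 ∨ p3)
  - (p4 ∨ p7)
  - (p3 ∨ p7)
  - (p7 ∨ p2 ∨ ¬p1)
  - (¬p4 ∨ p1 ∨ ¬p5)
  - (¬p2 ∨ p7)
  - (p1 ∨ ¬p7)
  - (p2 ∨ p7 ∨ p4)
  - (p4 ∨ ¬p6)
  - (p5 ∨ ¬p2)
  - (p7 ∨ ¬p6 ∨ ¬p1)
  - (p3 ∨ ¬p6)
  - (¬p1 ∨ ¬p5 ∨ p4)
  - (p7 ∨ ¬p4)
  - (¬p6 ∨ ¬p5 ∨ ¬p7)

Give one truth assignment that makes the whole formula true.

p1=T  p2=F  p3=F  p4=T  p5=T  p6=F  p7=T

Check each clause:
  1. (¬p3 ∨ p1) — p1 is true.
  2. (p1 ∨ ¬p7 ∨ ¬p5) — p1 is true.
  3. (p7 ∨ p1 ∨ ¬p5) — p1 is true.
  4. (p4 ∨ ¬p2 ∨ ¬p3) — p4 is true.
  5. (¬p3 ∨ ¬p1) — ¬p3 is true.
  6. (p3 ∨ p1 ∨ p2) — p1 is true.
  7. (p4 ∨ p7) — p4 is true.
  8. (p3 ∨ p7) — p7 is true.
  9. (¬p1 ∨ p2 ∨ p7) — p7 is true.
  10. (p1 ∨ ¬p4 ∨ ¬p5) — p1 is true.
  11. (¬p2 ∨ p7) — ¬p2 is true.
  12. (p1 ∨ ¬p7) — p1 is true.
  13. (p4 ∨ p2 ∨ p7) — p4 is true.
  14. (p4 ∨ ¬p6) — ¬p6 is true.
  15. (¬p2 ∨ p5) — p5 is true.
  16. (¬p1 ∨ ¬p6 ∨ p7) — ¬p6 is true.
  17. (¬p6 ∨ p3) — ¬p6 is true.
  18. (¬p1 ∨ p4 ∨ ¬p5) — p4 is true.
  19. (p7 ∨ ¬p4) — p7 is true.
  20. (¬p7 ∨ ¬p6 ∨ ¬p5) — ¬p6 is true.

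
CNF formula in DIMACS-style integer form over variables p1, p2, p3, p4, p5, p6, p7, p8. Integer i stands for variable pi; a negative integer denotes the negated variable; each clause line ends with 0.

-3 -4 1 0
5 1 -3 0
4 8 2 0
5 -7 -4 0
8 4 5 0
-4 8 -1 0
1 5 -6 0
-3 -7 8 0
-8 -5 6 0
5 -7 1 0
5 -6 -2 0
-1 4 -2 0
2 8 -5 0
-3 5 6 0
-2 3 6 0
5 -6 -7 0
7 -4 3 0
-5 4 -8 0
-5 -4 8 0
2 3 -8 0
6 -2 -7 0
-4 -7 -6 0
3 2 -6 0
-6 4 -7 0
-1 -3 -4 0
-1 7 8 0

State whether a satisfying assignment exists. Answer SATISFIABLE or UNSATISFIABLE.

Branch on p1: take p1 = False.
For the remaining variables, p2 = True, p3 = False, p4 = False, p5 = True, p6 = True, p7 = False, p8 = False works.
So p1 = F, p2 = T, p3 = F, p4 = F, p5 = T, p6 = T, p7 = F, p8 = F is a satisfying assignment.

SATISFIABLE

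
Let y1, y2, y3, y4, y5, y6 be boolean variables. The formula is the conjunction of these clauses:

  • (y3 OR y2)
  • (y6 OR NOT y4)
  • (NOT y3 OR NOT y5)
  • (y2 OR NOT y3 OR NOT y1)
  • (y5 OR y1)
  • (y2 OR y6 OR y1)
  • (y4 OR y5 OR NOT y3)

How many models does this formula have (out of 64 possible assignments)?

10

Case analysis on y3 and y1:
  y3=1, y1=1: remaining (y2,y4,y5,y6) ∈ {(1,1,0,1)} — 1.
  y3=1, y1=0: a clause becomes empty — 0.
  y3=0, y1=1: y5 free; 3 ways for (y2,y4,y6) × 2^1 = 6.
  y3=0, y1=0: remaining (y2,y4,y5,y6) ∈ {(1,0,1,0); (1,0,1,1); (1,1,1,1)} — 3.
Total: 1 + 0 + 6 + 3 = 10.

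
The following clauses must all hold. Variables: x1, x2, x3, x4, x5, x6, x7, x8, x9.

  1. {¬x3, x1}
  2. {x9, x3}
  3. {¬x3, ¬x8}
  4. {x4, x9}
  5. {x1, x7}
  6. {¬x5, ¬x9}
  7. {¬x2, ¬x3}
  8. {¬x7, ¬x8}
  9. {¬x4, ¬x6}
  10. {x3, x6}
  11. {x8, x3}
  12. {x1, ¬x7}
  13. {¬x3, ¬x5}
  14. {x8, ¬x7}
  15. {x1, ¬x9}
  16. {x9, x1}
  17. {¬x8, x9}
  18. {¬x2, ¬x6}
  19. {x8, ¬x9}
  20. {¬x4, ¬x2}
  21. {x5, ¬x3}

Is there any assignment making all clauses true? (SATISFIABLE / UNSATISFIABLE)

SATISFIABLE

Pure literal: x1 appears only positively; assign x1 = True.
Pure literal: x2 appears only negated; assign x2 = False.
Try x3 = False.
  then x9 is forced to True.
  then x5 is forced to False.
  then x6 is forced to True.
  then x4 is forced to False.
  then x8 is forced to True.
  then x7 is forced to False.
So x1=T, x2=F, x3=F, x4=F, x5=F, x6=T, x7=F, x8=T, x9=T is a satisfying assignment.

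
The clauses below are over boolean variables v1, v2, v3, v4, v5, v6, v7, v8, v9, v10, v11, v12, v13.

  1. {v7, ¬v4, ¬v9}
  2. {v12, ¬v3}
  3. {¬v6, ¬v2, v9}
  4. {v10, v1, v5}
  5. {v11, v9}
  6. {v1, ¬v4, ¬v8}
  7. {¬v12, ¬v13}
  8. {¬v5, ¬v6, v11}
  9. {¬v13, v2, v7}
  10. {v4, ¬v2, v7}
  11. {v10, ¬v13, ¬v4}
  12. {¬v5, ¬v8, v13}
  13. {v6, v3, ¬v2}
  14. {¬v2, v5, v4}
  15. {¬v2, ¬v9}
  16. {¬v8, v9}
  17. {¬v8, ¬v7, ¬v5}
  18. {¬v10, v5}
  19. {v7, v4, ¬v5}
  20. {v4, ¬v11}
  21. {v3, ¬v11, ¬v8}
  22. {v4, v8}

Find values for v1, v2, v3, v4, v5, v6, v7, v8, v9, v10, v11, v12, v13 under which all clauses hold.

v1=1  v2=0  v3=0  v4=1  v5=0  v6=0  v7=1  v8=0  v9=1  v10=0  v11=1  v12=1  v13=0

Pure literal: v1 appears only positively; assign v1 = True.
Set v2 = False and propagate.
Branch on v3: take v3 = False.
Branch on v4: take v4 = True.
For the remaining variables, v5 = False, v6 = False, v7 = True, v8 = False, v9 = True, v10 = False, v11 = True, v12 = True, v13 = False works.
Every clause has at least one true literal under this assignment.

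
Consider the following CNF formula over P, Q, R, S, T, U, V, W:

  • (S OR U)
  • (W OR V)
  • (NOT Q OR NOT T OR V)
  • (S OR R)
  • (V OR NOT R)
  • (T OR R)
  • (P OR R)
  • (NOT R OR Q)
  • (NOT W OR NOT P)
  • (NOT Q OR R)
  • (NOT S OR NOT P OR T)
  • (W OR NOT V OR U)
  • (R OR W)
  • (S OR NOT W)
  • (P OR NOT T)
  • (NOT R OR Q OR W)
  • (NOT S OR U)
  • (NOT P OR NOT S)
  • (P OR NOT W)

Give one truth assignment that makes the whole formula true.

Pure literal: U appears only positively; assign U = True.
Branch on P: take P = True.
  then W is forced to False.
  then V is forced to True.
  then R is forced to True.
  then Q is forced to True.
  then S is forced to False.
T is now unconstrained; take T = True.
Check each clause:
  1. (S OR U) — U is true.
  2. (V OR W) — V is true.
  3. (NOT T OR V OR NOT Q) — V is true.
  4. (R OR S) — R is true.
  5. (NOT R OR V) — V is true.
  6. (R OR T) — R is true.
  7. (R OR P) — P is true.
  8. (NOT R OR Q) — Q is true.
  9. (NOT P OR NOT W) — NOT W is true.
  10. (NOT Q OR R) — R is true.
  11. (NOT S OR T OR NOT P) — NOT S is true.
  12. (NOT V OR U OR W) — U is true.
  13. (R OR W) — R is true.
  14. (NOT W OR S) — NOT W is true.
  15. (NOT T OR P) — P is true.
  16. (W OR NOT R OR Q) — Q is true.
  17. (U OR NOT S) — NOT S is true.
  18. (NOT S OR NOT P) — NOT S is true.
  19. (NOT W OR P) — NOT W is true.

P=1, Q=1, R=1, S=0, T=1, U=1, V=1, W=0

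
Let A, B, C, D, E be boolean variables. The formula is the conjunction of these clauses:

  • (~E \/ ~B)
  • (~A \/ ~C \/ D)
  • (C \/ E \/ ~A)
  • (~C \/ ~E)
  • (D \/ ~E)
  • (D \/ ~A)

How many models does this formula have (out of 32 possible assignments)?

12

Split on E, then A.
  E=1, A=1: remaining (B,C,D) ∈ {(0,0,1)} — 1.
  E=1, A=0: remaining (B,C,D) ∈ {(0,0,1)} — 1.
  E=0, A=1: remaining (B,C,D) ∈ {(0,1,1); (1,1,1)} — 2.
  E=0, A=0: B, C, D free → 2^3 = 8.
Total: 1 + 1 + 2 + 8 = 12.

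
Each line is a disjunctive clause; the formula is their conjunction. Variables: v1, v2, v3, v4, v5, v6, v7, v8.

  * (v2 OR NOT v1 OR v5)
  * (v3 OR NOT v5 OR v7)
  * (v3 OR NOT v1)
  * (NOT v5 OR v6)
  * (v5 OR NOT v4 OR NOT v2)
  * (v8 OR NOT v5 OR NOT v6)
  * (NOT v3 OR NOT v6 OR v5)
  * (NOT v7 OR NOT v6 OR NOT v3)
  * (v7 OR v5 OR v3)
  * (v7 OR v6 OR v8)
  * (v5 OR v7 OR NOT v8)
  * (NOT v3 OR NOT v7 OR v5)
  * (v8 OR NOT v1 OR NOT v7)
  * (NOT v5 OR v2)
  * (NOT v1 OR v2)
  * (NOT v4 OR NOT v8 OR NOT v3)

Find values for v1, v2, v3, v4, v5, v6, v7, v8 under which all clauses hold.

v1=0, v2=1, v3=0, v4=0, v5=0, v6=1, v7=1, v8=1

v1 occurs only negated in the remaining clauses — set v1 = False.
Pure literal: v4 appears only negated; assign v4 = False.
Set v2 = True and propagate.
The remaining clauses are satisfied by v3 = False, v5 = False, v6 = True, v7 = True, v8 = True.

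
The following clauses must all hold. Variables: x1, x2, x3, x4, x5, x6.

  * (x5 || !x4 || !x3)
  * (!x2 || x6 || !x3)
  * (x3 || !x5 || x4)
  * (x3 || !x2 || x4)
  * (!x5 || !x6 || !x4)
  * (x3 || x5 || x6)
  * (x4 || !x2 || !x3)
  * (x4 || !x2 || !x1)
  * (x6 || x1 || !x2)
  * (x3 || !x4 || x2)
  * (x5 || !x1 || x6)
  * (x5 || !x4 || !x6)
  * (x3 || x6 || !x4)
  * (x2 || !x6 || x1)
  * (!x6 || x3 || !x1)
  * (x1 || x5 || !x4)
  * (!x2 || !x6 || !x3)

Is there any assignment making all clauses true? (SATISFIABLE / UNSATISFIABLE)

Set x1 = False and propagate.
Try x2 = False.
  then x6 is forced to False.
Branch on x3: take x3 = True.
The remaining clauses are satisfied by x4 = True, x5 = True.
So x1 = False  x2 = False  x3 = True  x4 = True  x5 = True  x6 = False is a satisfying assignment.

SATISFIABLE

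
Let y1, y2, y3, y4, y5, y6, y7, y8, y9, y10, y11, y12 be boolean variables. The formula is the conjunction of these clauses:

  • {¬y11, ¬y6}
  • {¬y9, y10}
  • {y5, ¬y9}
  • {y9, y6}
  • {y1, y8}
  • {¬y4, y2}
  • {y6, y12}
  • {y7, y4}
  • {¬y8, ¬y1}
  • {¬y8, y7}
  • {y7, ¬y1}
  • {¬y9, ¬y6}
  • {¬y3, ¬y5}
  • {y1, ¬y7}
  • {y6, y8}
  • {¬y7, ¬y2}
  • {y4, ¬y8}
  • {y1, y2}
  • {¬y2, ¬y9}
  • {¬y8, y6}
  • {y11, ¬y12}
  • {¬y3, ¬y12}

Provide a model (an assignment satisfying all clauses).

y1=1  y2=0  y3=1  y4=0  y5=0  y6=1  y7=1  y8=0  y9=0  y10=0  y11=0  y12=0

Check each clause:
  1. {¬y6, ¬y11} — ¬y11 is true.
  2. {¬y9, y10} — ¬y9 is true.
  3. {¬y9, y5} — ¬y9 is true.
  4. {y6, y9} — y6 is true.
  5. {y1, y8} — y1 is true.
  6. {y2, ¬y4} — ¬y4 is true.
  7. {y12, y6} — y6 is true.
  8. {y4, y7} — y7 is true.
  9. {¬y8, ¬y1} — ¬y8 is true.
  10. {¬y8, y7} — ¬y8 is true.
  11. {y7, ¬y1} — y7 is true.
  12. {¬y9, ¬y6} — ¬y9 is true.
  13. {¬y5, ¬y3} — ¬y5 is true.
  14. {y1, ¬y7} — y1 is true.
  15. {y6, y8} — y6 is true.
  16. {¬y2, ¬y7} — ¬y2 is true.
  17. {y4, ¬y8} — ¬y8 is true.
  18. {y1, y2} — y1 is true.
  19. {¬y2, ¬y9} — ¬y2 is true.
  20. {¬y8, y6} — ¬y8 is true.
  21. {y11, ¬y12} — ¬y12 is true.
  22. {¬y3, ¬y12} — ¬y12 is true.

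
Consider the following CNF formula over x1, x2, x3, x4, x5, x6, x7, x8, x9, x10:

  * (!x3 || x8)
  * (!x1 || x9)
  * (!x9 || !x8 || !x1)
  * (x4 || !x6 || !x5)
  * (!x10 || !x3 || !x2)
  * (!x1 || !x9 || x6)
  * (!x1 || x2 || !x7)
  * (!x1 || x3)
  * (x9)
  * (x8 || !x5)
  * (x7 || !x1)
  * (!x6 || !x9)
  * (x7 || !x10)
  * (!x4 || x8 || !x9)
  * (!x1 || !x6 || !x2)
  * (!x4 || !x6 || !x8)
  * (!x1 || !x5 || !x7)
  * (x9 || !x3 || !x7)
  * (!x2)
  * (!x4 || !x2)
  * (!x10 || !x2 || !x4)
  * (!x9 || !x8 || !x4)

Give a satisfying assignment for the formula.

x1=F  x2=F  x3=T  x4=F  x5=T  x6=F  x7=T  x8=T  x9=T  x10=F

The clause (x9) is unit: x9 must be True.
The clause (!x6) is unit: x6 must be False.
Unit propagation: (!x1) forces x1 = False.
Unit propagation: (!x2) forces x2 = False.
x4 occurs only negated in the remaining clauses — set x4 = False.
Pure literal: x7 appears only positively; assign x7 = True.
Branch on x3: take x3 = True.
  then x8 is forced to True.
x5, x10 are now unconstrained; take x5 = True, x10 = False.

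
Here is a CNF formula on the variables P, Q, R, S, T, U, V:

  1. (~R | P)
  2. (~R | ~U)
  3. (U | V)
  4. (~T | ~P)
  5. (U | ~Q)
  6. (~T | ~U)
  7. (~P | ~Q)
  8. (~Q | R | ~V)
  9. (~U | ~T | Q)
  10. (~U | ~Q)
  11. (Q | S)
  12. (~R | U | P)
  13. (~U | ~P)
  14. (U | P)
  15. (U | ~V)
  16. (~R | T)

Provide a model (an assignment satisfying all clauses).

P=F, Q=F, R=F, S=T, T=F, U=T, V=F

Pure literal: S appears only positively; assign S = True.
Set P = False and propagate.
  then R is forced to False.
  then U is forced to True.
  then T is forced to False.
  then Q is forced to False.
V is now unconstrained; take V = False.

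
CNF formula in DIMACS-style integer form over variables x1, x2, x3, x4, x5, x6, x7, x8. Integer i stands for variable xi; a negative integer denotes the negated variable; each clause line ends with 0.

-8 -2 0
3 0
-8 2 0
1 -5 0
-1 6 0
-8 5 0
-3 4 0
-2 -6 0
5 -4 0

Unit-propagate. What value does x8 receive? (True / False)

False

(x3) is a unit clause: x3 = True.
(NOT x3 OR x4) with x3 = True leaves only x4, so x4 = True.
(NOT x4 OR x5) with x4 = True leaves only x5, so x5 = True.
(x1 OR NOT x5): since x5 = True, the clause reduces to (x1). x1 = True.
In (x6 OR NOT x1), NOT x1 is now false; x6 must hold, so x6 = True.
From (NOT x2 OR NOT x6) and x6 = True: x2 = False.
In (x2 OR NOT x8), x2 is now false; NOT x8 must hold, so x8 = False.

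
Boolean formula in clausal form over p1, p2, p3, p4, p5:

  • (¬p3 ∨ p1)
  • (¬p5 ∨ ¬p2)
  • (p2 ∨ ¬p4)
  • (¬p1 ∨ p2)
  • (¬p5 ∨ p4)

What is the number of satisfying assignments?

7

Split on p2, then p1.
  p2=1, p1=1: remaining (p3,p4,p5) ∈ {(0,0,0); (0,1,0); (1,0,0); (1,1,0)} — 4.
  p2=1, p1=0: remaining (p3,p4,p5) ∈ {(0,0,0); (0,1,0)} — 2.
  p2=0, p1=1: a clause becomes empty — 0.
  p2=0, p1=0: remaining (p3,p4,p5) ∈ {(0,0,0)} — 1.
Total: 4 + 2 + 0 + 1 = 7.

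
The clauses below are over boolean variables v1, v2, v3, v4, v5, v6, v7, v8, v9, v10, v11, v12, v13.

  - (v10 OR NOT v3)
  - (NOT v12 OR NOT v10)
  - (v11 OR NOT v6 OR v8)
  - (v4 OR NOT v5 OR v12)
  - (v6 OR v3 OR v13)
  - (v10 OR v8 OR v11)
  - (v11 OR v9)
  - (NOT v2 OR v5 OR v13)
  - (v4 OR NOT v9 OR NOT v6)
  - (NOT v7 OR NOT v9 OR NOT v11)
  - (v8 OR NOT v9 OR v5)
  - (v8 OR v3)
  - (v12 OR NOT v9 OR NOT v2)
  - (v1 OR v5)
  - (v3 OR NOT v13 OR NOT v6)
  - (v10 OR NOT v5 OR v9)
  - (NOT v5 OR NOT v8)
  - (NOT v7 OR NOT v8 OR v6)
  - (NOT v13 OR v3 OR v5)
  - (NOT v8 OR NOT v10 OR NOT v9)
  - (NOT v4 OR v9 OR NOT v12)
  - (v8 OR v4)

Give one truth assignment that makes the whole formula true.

v1 = T, v2 = F, v3 = T, v4 = T, v5 = T, v6 = F, v7 = F, v8 = F, v9 = T, v10 = T, v11 = T, v12 = F, v13 = F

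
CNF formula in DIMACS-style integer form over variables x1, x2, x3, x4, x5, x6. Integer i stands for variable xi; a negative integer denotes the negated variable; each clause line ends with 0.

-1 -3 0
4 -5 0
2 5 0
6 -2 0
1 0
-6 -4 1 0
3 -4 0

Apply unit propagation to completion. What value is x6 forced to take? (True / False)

(x1) stands alone — x1 = True.
From (NOT x3 OR NOT x1) and x1 = True: x3 = False.
(NOT x4 OR x3) with x3 = False leaves only NOT x4, so x4 = False.
In (NOT x5 OR x4), x4 is now false; NOT x5 must hold, so x5 = False.
From (x2 OR x5) and x5 = False: x2 = True.
From (NOT x2 OR x6) and x2 = True: x6 = True.

True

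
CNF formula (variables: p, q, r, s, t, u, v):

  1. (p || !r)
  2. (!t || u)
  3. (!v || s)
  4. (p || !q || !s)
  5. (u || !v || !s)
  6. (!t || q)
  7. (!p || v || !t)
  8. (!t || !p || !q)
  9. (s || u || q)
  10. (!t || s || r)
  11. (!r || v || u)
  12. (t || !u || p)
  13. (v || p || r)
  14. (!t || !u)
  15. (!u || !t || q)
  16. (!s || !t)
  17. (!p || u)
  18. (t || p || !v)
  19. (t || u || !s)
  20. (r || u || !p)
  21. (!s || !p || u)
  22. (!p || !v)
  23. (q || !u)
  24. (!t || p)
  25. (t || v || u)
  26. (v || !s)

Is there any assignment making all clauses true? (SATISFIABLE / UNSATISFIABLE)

Try p = True.
  then u is forced to True.
  then t is forced to False.
  then v is forced to False.
  then q is forced to True.
  then s is forced to False.
r is now unconstrained; take r = True.
So p=1, q=1, r=1, s=0, t=0, u=1, v=0 is a satisfying assignment.

SATISFIABLE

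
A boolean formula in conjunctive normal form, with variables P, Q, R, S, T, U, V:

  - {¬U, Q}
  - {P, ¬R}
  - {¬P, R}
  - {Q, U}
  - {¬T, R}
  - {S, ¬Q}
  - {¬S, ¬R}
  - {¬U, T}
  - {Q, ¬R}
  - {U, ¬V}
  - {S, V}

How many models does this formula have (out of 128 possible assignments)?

Satisfying assignments:
  P=F Q=T R=F S=T T=F U=F V=F
That's 1 in total.

1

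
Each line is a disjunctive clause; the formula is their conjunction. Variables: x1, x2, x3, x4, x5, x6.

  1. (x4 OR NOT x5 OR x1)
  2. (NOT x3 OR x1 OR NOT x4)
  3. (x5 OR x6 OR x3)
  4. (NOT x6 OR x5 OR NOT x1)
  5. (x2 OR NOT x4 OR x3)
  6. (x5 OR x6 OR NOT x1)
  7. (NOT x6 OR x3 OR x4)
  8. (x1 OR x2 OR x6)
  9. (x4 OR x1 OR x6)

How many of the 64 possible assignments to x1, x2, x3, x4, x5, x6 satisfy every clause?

Split on x1, then x6.
  x1=1, x6=1: 5 of the 16 assignments to (x2,x3,x4,x5) work.
  x1=1, x6=0: 7 of the 16 assignments to (x2,x3,x4,x5) work.
  x1=0, x6=1: remaining (x2,x3,x4,x5) ∈ {(0,1,0,0); (1,0,1,0); (1,0,1,1); (1,1,0,0)} — 4.
  x1=0, x6=0: remaining (x2,x3,x4,x5) ∈ {(1,0,1,1)} — 1.
Total: 5 + 7 + 4 + 1 = 17.

17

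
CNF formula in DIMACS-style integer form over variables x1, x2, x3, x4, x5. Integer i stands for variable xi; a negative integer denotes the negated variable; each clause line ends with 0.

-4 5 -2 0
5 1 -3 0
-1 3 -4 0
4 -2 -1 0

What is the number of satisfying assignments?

18

Case analysis on x1 and x4:
  x1=T, x4=T: remaining (x2,x3,x5) ∈ {(F,T,F); (F,T,T); (T,T,T)} — 3.
  x1=T, x4=F: remaining (x2,x3,x5) ∈ {(F,F,F); (F,F,T); (F,T,F); (F,T,T)} — 4.
  x1=F, x4=T: 5 of the 8 assignments to (x2,x3,x5) work.
  x1=F, x4=F: x2 free; 3 ways for (x3,x5) × 2^1 = 6.
Total: 3 + 4 + 5 + 6 = 18.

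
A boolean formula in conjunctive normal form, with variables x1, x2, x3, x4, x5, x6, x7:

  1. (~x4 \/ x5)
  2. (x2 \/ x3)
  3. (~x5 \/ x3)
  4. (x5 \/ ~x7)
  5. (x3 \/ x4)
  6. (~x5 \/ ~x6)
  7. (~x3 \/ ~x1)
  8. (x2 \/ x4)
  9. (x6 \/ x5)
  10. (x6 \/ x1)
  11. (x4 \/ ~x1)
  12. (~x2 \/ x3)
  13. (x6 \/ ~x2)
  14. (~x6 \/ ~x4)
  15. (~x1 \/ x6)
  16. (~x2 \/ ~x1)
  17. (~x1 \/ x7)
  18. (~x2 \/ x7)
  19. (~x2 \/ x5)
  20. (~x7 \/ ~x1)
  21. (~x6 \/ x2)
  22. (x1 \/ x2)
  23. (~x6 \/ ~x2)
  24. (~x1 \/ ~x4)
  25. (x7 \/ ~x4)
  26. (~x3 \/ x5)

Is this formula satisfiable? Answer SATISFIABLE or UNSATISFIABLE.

UNSATISFIABLE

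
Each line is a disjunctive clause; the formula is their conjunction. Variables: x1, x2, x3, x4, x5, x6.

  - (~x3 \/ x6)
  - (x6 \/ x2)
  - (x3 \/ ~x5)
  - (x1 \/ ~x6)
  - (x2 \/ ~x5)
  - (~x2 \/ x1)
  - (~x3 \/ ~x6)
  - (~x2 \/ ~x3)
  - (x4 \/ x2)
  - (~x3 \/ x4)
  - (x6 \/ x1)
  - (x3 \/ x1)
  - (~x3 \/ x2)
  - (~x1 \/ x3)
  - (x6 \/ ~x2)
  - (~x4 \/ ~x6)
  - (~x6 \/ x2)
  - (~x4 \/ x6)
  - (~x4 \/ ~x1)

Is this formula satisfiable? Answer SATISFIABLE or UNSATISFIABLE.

UNSATISFIABLE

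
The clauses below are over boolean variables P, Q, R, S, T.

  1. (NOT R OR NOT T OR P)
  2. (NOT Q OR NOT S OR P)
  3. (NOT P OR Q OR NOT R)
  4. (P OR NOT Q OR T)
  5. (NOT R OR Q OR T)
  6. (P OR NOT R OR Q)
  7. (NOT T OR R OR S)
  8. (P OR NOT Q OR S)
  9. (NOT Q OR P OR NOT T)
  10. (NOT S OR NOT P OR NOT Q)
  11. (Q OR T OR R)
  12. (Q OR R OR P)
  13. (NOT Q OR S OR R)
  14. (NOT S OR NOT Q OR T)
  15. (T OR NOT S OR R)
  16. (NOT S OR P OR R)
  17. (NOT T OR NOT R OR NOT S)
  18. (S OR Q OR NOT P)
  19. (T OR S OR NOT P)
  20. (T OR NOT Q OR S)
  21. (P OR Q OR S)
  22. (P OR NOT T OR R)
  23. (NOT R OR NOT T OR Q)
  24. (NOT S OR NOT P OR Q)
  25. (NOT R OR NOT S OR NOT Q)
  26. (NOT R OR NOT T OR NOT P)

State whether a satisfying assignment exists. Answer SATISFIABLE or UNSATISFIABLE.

Q = True:
  S = True:
    propagation gives P=True; an empty clause results — contradiction.
  S = False:
    propagation gives P=True, R=True, T=True; an empty clause results — contradiction.
Q = False:
  R = True:
    propagation gives P=False; an empty clause results — contradiction.
  R = False:
    propagation gives T=True, S=True, P=True; an empty clause results — contradiction.
Every branch closes, so no satisfying assignment exists.

UNSATISFIABLE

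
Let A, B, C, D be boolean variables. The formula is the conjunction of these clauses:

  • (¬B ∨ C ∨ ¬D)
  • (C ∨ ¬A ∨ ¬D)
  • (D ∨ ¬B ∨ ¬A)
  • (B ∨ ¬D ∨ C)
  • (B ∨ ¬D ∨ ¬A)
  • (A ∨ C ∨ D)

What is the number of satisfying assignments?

7

The models are:
  A=0 B=0 C=1 D=0
  A=0 B=0 C=1 D=1
  A=0 B=1 C=1 D=0
  A=0 B=1 C=1 D=1
  A=1 B=0 C=0 D=0
  A=1 B=0 C=1 D=0
  A=1 B=1 C=1 D=1
That's 7 in total.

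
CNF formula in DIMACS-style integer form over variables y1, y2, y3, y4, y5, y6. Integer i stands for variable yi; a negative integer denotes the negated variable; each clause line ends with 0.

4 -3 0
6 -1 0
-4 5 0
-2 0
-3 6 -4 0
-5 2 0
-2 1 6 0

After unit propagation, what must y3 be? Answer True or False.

False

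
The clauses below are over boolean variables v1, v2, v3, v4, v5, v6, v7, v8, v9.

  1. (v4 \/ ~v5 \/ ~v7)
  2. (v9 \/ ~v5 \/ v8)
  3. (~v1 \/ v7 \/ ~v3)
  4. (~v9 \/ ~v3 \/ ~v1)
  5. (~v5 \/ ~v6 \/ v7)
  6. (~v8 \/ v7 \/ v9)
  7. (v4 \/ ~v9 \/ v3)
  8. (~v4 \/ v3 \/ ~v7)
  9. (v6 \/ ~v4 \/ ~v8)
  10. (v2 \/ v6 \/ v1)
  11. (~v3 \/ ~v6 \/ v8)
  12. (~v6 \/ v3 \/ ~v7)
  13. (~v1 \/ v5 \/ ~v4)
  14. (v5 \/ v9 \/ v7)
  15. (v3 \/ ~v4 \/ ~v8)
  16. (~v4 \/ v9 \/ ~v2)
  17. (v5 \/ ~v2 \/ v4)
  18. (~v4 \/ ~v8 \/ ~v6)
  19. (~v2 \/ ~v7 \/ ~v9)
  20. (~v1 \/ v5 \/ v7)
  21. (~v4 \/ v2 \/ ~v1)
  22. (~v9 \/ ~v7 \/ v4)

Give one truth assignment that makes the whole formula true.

v1=True  v2=False  v3=False  v4=False  v5=False  v6=False  v7=True  v8=False  v9=False

Set v1 = True and propagate.
Branch on v2: take v2 = False.
  then v4 is forced to False.
Branch on v3: take v3 = False.
  then v9 is forced to False.
The remaining clauses are satisfied by v5 = False, v6 = False, v7 = True, v8 = False.
Every clause has at least one true literal under this assignment.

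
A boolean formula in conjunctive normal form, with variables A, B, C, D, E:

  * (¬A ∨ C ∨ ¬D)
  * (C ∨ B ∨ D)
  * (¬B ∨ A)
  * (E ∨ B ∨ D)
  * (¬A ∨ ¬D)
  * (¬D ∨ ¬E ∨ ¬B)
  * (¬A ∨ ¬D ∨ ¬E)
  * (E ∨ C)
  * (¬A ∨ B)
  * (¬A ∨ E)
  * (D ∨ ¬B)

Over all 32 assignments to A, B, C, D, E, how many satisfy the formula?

4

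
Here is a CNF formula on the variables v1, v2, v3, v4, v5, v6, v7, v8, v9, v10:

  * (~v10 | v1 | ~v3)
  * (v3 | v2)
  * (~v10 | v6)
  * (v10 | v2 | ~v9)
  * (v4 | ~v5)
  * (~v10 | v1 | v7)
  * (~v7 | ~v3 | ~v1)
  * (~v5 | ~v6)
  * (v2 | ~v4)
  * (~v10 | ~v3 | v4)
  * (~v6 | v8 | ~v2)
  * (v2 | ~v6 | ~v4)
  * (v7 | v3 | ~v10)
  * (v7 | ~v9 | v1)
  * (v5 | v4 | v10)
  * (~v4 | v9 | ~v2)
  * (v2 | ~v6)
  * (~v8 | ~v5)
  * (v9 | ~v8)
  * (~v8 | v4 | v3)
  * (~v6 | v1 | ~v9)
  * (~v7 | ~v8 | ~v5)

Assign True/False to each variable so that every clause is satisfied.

v1=True  v2=True  v3=False  v4=True  v5=False  v6=True  v7=True  v8=True  v9=True  v10=True

Check each clause:
  1. (v1 | ~v3 | ~v10) — v1 is true.
  2. (v2 | v3) — v2 is true.
  3. (v6 | ~v10) — v6 is true.
  4. (v2 | v10 | ~v9) — v2 is true.
  5. (~v5 | v4) — ~v5 is true.
  6. (v1 | ~v10 | v7) — v1 is true.
  7. (~v3 | ~v7 | ~v1) — ~v3 is true.
  8. (~v5 | ~v6) — ~v5 is true.
  9. (v2 | ~v4) — v2 is true.
  10. (~v3 | v4 | ~v10) — v4 is true.
  11. (~v6 | ~v2 | v8) — v8 is true.
  12. (v2 | ~v4 | ~v6) — v2 is true.
  13. (v3 | v7 | ~v10) — v7 is true.
  14. (v7 | ~v9 | v1) — v1 is true.
  15. (v10 | v5 | v4) — v10 is true.
  16. (v9 | ~v4 | ~v2) — v9 is true.
  17. (~v6 | v2) — v2 is true.
  18. (~v5 | ~v8) — ~v5 is true.
  19. (~v8 | v9) — v9 is true.
  20. (v3 | ~v8 | v4) — v4 is true.
  21. (~v9 | ~v6 | v1) — v1 is true.
  22. (~v7 | ~v8 | ~v5) — ~v5 is true.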